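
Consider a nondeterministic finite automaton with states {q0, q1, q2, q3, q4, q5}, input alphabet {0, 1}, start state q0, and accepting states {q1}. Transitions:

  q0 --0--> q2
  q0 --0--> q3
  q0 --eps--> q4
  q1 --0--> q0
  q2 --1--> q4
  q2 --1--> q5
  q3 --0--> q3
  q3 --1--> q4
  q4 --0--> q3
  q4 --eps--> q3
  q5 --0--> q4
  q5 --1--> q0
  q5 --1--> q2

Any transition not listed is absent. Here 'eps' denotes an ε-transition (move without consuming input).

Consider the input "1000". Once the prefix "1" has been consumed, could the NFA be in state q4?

Yes

Start: ε-closure({q0}) = {q0, q3, q4}.
Read '1': q0→∅, q3→{q4}, q4→∅; union {q4}; ε-closure = {q3, q4}.
State q4 is in {q3, q4}.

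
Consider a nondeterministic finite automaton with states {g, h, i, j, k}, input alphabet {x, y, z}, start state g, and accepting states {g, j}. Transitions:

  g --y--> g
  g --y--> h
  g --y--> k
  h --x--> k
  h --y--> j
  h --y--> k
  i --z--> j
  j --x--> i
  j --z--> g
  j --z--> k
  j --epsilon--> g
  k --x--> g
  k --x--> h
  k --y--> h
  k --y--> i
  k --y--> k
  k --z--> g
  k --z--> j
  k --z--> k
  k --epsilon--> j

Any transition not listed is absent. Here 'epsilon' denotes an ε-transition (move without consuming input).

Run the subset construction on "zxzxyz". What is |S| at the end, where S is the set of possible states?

Start in {g}.
Read 'z': g→∅; now ∅.
The set is empty and remains empty for the remaining 5 symbols.
That set has 0 states.

0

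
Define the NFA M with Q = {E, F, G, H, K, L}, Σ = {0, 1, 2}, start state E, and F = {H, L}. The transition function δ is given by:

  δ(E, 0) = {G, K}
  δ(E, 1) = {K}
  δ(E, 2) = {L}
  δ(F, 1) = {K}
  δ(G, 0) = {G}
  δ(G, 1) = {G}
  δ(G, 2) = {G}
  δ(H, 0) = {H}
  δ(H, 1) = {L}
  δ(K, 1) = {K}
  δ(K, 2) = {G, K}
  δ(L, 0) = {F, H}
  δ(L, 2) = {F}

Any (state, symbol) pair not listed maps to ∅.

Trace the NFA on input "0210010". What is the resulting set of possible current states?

Start in {E}.
Read '0': E→{G, K}; now {G, K}.
Read '2': G→{G}, K→{G, K}; now {G, K}.
Read '1': G→{G}, K→{K}; now {G, K}.
Read '0': G→{G}, K→∅; now {G}.
Read '0': G→{G}; now {G}.
Read '1': G→{G}; now {G}.
Read '0': G→{G}; now {G}.

{G}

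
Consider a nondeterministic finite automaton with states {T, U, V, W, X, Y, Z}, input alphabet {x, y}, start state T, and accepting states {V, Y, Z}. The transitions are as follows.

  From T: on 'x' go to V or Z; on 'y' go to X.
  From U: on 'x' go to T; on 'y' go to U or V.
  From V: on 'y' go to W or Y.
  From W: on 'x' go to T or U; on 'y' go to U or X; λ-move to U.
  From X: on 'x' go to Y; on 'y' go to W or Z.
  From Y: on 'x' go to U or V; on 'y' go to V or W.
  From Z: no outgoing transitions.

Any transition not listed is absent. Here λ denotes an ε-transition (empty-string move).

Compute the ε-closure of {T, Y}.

{T, Y}

Begin with {T, Y}.
No ε-moves leave this set, so the closure equals the set itself.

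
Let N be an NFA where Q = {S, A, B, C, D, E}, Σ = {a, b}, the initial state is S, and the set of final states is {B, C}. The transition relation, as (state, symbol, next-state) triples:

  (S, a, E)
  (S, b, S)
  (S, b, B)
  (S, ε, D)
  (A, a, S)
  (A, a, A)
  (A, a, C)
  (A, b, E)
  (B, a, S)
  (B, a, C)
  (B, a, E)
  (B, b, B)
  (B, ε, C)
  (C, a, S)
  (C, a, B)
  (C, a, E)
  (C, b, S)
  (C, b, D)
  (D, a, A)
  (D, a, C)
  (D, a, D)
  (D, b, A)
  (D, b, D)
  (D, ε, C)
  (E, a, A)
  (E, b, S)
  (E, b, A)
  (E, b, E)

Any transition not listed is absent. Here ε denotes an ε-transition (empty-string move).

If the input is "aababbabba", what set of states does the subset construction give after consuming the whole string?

Start: ε-closure({S}) = {S, C, D}.
Read 'a': S→{E}, C→{S, B, E}, D→{A, C, D}; now {S, A, B, C, D, E}.
Read 'a': S→{E}, A→{S, A, C}, B→{S, C, E}, C→{S, B, E}, D→{A, C, D}, E→{A}; now {S, A, B, C, D, E}.
Read 'b': S→{S, B}, A→{E}, B→{B}, C→{S, D}, D→{A, D}, E→{S, A, E}; union {S, A, B, D, E}; ε-closure = {S, A, B, C, D, E}.
Read 'a': S→{E}, A→{S, A, C}, B→{S, C, E}, C→{S, B, E}, D→{A, C, D}, E→{A}; now {S, A, B, C, D, E}.
Read 'b': S→{S, B}, A→{E}, B→{B}, C→{S, D}, D→{A, D}, E→{S, A, E}; union {S, A, B, D, E}; ε-closure = {S, A, B, C, D, E}.
Read 'b': S→{S, B}, A→{E}, B→{B}, C→{S, D}, D→{A, D}, E→{S, A, E}; union {S, A, B, D, E}; ε-closure = {S, A, B, C, D, E}.
Read 'a': S→{E}, A→{S, A, C}, B→{S, C, E}, C→{S, B, E}, D→{A, C, D}, E→{A}; now {S, A, B, C, D, E}.
Read 'b': S→{S, B}, A→{E}, B→{B}, C→{S, D}, D→{A, D}, E→{S, A, E}; union {S, A, B, D, E}; ε-closure = {S, A, B, C, D, E}.
Read 'b': S→{S, B}, A→{E}, B→{B}, C→{S, D}, D→{A, D}, E→{S, A, E}; union {S, A, B, D, E}; ε-closure = {S, A, B, C, D, E}.
Read 'a': S→{E}, A→{S, A, C}, B→{S, C, E}, C→{S, B, E}, D→{A, C, D}, E→{A}; now {S, A, B, C, D, E}.

{S, A, B, C, D, E}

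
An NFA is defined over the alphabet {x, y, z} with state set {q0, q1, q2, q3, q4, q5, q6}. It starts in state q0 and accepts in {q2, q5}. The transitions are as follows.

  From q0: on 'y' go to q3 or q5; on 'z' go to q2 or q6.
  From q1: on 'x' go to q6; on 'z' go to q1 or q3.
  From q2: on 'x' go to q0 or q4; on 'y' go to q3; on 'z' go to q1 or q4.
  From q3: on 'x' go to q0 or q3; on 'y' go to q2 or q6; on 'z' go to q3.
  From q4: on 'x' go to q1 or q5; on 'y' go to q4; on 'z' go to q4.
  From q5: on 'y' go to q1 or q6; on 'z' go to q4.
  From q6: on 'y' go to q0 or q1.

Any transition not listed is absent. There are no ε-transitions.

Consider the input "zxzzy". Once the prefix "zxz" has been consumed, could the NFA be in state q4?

Start in {q0}.
Read 'z': q0→{q2, q6}; now {q2, q6}.
Read 'x': q2→{q0, q4}, q6→∅; now {q0, q4}.
Read 'z': q0→{q2, q6}, q4→{q4}; now {q2, q4, q6}.
State q4 is in {q2, q4, q6}.

Yes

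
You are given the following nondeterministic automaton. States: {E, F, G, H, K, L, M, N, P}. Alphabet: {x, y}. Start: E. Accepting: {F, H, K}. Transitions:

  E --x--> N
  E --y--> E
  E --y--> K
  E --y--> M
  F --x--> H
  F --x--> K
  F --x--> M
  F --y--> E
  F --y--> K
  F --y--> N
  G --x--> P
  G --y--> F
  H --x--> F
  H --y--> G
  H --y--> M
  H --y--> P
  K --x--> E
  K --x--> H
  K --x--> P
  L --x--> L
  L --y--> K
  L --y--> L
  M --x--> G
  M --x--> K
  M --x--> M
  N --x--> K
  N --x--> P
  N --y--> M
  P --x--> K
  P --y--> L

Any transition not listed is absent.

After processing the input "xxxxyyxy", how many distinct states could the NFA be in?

7

Start in {E}.
Read 'x': {E} → {N}.
Read 'x': {N} → {K, P}.
Read 'x': {K, P} → {E, H, K, P}.
Read 'x': {E, H, K, P} → {E, F, H, K, N, P}.
Read 'y': {E, F, H, K, N, P} → {E, G, K, L, M, N, P}.
Read 'y': {E, G, K, L, M, N, P} → {E, F, K, L, M}.
Read 'x': {E, F, K, L, M} → {E, G, H, K, L, M, N, P}.
Read 'y': {E, G, H, K, L, M, N, P} → {E, F, G, K, L, M, P}.
That set has 7 states.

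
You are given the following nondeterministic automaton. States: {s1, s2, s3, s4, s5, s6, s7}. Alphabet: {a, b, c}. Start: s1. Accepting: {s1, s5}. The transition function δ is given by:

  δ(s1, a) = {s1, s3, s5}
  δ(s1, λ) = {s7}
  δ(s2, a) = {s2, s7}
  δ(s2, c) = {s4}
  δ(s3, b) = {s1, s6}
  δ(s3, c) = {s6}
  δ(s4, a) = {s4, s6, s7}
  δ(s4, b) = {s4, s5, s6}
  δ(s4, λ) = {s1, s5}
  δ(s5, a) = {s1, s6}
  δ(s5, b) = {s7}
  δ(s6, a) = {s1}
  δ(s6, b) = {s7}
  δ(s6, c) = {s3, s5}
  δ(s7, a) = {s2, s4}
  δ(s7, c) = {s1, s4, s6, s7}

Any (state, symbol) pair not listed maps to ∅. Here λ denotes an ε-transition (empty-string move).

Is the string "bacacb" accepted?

No

Start: ε-closure({s1}) = {s1, s7}.
Read 'b': s1→∅, s7→∅; now ∅.
The set is empty and remains empty for the remaining 5 symbols.
The final set ∅ contains no accepting state.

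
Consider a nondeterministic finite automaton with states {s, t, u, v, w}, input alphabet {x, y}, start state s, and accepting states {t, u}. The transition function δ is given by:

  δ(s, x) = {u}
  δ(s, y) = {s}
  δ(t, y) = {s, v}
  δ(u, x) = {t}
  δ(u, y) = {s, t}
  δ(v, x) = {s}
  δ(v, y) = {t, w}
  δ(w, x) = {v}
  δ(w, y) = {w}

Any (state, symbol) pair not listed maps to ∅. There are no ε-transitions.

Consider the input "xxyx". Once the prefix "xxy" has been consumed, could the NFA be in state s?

Yes

Start in {s}.
Read 'x': {s} → {u}.
Read 'x': {u} → {t}.
Read 'y': {t} → {s, v}.
State s is in {s, v}.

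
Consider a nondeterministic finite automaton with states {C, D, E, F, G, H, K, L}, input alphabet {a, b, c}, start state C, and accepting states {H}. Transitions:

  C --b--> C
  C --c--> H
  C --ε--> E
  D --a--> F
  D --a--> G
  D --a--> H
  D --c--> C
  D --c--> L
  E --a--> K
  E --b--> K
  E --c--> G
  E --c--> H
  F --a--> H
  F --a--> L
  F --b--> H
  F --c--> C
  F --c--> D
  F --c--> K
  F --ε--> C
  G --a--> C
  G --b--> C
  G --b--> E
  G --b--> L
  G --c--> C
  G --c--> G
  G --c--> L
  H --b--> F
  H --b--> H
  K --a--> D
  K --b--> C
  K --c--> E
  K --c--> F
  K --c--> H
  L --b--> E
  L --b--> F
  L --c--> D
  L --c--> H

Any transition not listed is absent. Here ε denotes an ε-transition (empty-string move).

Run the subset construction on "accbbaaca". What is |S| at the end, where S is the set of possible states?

Start: ε-closure({C}) = {C, E}.
Read 'a': {C, E} → {K}.
Read 'c': {K} → {C, E, F, H}.
Read 'c': {C, E, F, H} → {C, D, E, G, H, K}.
Read 'b': {C, D, E, G, H, K} → {C, E, F, H, K, L}.
Read 'b': {C, E, F, H, K, L} → {C, E, F, H, K}.
Read 'a': {C, E, F, H, K} → {D, H, K, L}.
Read 'a': {D, H, K, L} → {C, D, E, F, G, H}.
Read 'c': {C, D, E, F, G, H} → {C, D, E, G, H, K, L}.
Read 'a': {C, D, E, G, H, K, L} → {C, D, E, F, G, H, K}.
That set has 7 states.

7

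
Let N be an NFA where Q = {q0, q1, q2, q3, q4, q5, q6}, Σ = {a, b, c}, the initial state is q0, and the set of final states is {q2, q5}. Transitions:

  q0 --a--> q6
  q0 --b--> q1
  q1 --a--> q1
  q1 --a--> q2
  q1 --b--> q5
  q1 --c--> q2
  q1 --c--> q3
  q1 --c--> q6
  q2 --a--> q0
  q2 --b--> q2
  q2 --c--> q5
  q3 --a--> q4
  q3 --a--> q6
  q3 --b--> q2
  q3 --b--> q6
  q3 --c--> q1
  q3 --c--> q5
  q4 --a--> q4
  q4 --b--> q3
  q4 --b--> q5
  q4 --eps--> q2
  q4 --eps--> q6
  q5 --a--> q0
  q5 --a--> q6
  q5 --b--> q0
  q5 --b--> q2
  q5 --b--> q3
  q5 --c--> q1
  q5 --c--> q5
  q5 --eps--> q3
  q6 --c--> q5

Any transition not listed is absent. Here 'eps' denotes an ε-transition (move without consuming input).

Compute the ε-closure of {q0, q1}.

Begin with {q0, q1}.
No ε-moves leave this set, so the closure equals the set itself.

{q0, q1}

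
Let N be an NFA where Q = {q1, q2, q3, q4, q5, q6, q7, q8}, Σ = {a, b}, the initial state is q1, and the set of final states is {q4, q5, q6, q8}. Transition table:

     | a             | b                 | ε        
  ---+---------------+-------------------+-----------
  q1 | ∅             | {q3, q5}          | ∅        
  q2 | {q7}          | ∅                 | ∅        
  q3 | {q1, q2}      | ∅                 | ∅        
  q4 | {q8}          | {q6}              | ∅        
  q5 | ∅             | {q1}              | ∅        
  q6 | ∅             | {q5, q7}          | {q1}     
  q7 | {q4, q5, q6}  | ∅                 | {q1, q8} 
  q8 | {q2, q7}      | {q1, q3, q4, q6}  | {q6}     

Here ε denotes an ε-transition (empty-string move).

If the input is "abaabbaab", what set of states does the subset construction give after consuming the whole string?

Start in {q1}.
Read 'a': q1→∅; now ∅.
The set is empty and remains empty for the remaining 8 symbols.

∅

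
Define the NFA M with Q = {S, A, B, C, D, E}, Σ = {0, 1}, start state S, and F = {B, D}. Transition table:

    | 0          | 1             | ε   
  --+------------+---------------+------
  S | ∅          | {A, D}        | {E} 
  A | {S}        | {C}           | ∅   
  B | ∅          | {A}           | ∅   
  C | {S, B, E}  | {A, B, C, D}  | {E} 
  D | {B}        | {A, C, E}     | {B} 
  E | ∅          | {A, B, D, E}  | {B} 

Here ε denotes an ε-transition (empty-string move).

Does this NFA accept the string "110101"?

Yes

Start: ε-closure({S}) = {S, B, E}.
Read '1': {S, B, E} → {A, B, D, E}.
Read '1': {A, B, D, E} → {A, B, C, D, E}.
Read '0': {A, B, C, D, E} → {S, B, E}.
Read '1': {S, B, E} → {A, B, D, E}.
Read '0': {A, B, D, E} → {S, B, E}.
Read '1': {S, B, E} → {A, B, D, E}.
The final set {A, B, D, E} contains the accepting states B, D.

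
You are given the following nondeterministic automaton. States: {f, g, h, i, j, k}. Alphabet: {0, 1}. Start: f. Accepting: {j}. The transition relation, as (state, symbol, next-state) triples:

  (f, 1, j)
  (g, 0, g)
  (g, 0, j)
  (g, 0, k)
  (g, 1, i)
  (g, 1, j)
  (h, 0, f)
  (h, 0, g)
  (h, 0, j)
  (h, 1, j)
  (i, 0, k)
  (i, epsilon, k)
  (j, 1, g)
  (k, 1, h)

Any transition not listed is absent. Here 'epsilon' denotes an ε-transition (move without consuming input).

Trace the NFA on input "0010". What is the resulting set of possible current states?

∅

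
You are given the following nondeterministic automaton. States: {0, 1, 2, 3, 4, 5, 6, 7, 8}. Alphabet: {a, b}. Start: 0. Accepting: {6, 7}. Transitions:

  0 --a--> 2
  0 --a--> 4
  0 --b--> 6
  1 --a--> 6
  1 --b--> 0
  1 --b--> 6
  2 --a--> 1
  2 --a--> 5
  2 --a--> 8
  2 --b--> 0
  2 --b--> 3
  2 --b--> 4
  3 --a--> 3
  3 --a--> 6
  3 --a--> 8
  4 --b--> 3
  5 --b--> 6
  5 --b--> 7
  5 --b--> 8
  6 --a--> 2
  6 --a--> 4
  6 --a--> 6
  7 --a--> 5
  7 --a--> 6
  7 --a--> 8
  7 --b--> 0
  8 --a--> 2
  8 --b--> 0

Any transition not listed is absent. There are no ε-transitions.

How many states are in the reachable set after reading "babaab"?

6

Start in {0}.
Read 'b': 0→{6}; now {6}.
Read 'a': 6→{2, 4, 6}; now {2, 4, 6}.
Read 'b': 2→{0, 3, 4}, 4→{3}, 6→∅; now {0, 3, 4}.
Read 'a': 0→{2, 4}, 3→{3, 6, 8}, 4→∅; now {2, 3, 4, 6, 8}.
Read 'a': 2→{1, 5, 8}, 3→{3, 6, 8}, 4→∅, 6→{2, 4, 6}, 8→{2}; now {1, 2, 3, 4, 5, 6, 8}.
Read 'b': 1→{0, 6}, 2→{0, 3, 4}, 3→∅, 4→{3}, 5→{6, 7, 8}, 6→∅, 8→{0}; now {0, 3, 4, 6, 7, 8}.
That set has 6 states.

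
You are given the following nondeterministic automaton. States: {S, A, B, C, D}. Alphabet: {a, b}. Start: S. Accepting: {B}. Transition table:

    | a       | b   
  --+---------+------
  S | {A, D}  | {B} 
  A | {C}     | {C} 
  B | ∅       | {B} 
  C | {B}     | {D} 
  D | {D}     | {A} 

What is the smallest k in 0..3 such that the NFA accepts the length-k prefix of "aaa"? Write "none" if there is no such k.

Start in {S}.
Read 'a': S→{A, D}; now {A, D}.
Read 'a': A→{C}, D→{D}; now {C, D}.
Read 'a': C→{B}, D→{D}; now {B, D}.
None of the earlier sets intersect F, but {B, D} does.

3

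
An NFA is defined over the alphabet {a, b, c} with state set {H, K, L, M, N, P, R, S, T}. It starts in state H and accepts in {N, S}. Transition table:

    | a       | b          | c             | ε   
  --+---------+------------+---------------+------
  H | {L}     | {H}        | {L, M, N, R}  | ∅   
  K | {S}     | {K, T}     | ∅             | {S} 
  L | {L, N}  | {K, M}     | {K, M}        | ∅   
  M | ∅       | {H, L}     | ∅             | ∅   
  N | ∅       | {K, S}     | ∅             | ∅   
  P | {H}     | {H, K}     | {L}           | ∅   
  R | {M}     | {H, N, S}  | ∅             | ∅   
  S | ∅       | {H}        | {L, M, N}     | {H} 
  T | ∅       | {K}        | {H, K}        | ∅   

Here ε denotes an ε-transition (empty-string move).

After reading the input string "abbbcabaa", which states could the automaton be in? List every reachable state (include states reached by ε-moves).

Start in {H}.
Read 'a': H→{L}; now {L}.
Read 'b': L→{K, M}; union {K, M}; ε-closure = {H, K, M, S}.
Read 'b': H→{H}, K→{K, T}, M→{H, L}, S→{H}; union {H, K, L, T}; ε-closure = {H, K, L, S, T}.
Read 'b': H→{H}, K→{K, T}, L→{K, M}, S→{H}, T→{K}; union {H, K, M, T}; ε-closure = {H, K, M, S, T}.
Read 'c': H→{L, M, N, R}, K→∅, M→∅, S→{L, M, N}, T→{H, K}; union {H, K, L, M, N, R}; ε-closure = {H, K, L, M, N, R, S}.
Read 'a': H→{L}, K→{S}, L→{L, N}, M→∅, N→∅, R→{M}, S→∅; union {L, M, N, S}; ε-closure = {H, L, M, N, S}.
Read 'b': H→{H}, L→{K, M}, M→{H, L}, N→{K, S}, S→{H}; now {H, K, L, M, S}.
Read 'a': H→{L}, K→{S}, L→{L, N}, M→∅, S→∅; union {L, N, S}; ε-closure = {H, L, N, S}.
Read 'a': H→{L}, L→{L, N}, N→∅, S→∅; now {L, N}.

{L, N}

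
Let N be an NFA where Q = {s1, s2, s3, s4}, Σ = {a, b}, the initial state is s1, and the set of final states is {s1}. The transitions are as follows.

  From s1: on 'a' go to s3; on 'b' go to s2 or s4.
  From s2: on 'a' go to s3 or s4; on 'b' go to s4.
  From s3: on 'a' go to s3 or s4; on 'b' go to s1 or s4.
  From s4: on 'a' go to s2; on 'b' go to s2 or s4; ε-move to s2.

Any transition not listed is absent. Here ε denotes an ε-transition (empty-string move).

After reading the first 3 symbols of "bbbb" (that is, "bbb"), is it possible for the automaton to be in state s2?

Yes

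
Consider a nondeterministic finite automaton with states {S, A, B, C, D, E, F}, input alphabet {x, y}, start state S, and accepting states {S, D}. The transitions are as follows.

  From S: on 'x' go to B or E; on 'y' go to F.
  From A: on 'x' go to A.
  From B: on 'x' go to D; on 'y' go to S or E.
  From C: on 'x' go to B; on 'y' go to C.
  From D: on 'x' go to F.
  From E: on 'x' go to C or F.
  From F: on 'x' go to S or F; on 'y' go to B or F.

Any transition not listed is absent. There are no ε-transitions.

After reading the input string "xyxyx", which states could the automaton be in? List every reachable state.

Start in {S}.
Read 'x': {S} → {B, E}.
Read 'y': {B, E} → {S, E}.
Read 'x': {S, E} → {B, C, E, F}.
Read 'y': {B, C, E, F} → {S, B, C, E, F}.
Read 'x': {S, B, C, E, F} → {S, B, C, D, E, F}.

{S, B, C, D, E, F}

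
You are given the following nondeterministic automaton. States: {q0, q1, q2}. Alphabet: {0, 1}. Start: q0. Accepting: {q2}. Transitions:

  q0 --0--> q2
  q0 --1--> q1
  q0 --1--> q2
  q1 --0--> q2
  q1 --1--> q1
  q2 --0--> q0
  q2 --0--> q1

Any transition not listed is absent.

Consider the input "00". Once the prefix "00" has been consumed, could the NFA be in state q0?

Start in {q0}.
Read '0': q0→{q2}; now {q2}.
Read '0': q2→{q0, q1}; now {q0, q1}.
State q0 is in {q0, q1}.

Yes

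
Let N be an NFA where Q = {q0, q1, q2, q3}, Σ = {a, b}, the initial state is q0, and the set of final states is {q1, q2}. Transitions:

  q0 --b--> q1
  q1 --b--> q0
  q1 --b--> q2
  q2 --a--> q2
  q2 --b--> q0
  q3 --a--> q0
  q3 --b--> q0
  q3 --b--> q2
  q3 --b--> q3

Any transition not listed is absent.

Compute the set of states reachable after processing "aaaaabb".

∅

Start in {q0}.
Read 'a': q0→∅; now ∅.
The set is empty and remains empty for the remaining 6 symbols.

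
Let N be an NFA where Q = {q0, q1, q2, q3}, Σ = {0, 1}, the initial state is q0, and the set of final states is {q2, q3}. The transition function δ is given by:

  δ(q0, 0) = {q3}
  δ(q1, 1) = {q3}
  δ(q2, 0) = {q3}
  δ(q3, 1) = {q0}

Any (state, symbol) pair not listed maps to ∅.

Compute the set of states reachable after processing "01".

{q0}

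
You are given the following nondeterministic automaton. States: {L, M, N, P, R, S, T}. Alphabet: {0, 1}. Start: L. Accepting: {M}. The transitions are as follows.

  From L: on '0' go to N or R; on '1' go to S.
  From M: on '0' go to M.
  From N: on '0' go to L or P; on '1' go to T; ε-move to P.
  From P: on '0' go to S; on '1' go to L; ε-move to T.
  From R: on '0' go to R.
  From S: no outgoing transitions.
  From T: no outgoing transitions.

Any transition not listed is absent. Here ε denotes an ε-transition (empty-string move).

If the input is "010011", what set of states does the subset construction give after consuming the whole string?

Start in {L}.
Read '0': {L} → {N, P, R, T}.
Read '1': {N, P, R, T} → {L, T}.
Read '0': {L, T} → {N, P, R, T}.
Read '0': {N, P, R, T} → {L, P, R, S, T}.
Read '1': {L, P, R, S, T} → {L, S}.
Read '1': {L, S} → {S}.

{S}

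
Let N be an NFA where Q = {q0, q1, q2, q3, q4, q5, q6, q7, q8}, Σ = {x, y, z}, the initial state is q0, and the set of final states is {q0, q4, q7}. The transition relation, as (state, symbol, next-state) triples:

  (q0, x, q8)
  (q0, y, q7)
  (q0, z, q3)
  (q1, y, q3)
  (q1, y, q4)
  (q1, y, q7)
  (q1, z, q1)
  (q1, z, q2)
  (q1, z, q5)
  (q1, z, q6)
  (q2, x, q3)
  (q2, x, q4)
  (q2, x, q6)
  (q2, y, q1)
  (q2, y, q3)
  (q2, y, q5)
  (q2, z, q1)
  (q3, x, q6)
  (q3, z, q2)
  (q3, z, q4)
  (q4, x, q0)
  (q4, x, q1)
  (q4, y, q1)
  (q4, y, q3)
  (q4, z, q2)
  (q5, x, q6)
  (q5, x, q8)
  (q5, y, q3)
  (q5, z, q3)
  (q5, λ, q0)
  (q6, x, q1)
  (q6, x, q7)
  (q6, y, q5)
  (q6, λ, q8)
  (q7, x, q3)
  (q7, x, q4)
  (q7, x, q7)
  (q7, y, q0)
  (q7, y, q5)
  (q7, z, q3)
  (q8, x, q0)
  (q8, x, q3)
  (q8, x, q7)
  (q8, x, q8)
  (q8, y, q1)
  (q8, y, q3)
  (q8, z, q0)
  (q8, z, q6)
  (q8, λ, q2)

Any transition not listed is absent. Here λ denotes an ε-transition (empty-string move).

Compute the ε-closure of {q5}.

Begin with {q5}.
ε-move q5 → q0; add q0.

{q0, q5}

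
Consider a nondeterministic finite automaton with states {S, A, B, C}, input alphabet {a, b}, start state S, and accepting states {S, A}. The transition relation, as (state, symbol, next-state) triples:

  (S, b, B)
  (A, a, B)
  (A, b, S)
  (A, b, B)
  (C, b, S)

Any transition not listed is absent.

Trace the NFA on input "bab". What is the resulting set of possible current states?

∅

Start in {S}.
Read 'b': S→{B}; now {B}.
Read 'a': B→∅; now ∅.
The set is empty and remains empty for the remaining 1 symbol.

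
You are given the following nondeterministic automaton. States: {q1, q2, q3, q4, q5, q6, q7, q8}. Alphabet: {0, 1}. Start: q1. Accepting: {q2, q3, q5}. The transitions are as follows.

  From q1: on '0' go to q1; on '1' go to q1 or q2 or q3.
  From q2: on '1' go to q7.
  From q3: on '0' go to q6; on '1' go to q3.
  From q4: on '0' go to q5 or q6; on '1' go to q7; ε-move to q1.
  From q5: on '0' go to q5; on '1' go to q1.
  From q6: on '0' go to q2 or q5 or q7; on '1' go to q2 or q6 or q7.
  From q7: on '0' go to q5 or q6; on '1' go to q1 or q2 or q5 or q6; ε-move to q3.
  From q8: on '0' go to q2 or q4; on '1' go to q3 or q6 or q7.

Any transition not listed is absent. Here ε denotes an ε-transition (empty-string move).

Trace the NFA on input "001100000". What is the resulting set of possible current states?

{q1, q5, q6}

Start in {q1}.
Read '0': {q1} → {q1}.
Read '0': {q1} → {q1}.
Read '1': {q1} → {q1, q2, q3}.
Read '1': {q1, q2, q3} → {q1, q2, q3, q7}.
Read '0': {q1, q2, q3, q7} → {q1, q5, q6}.
Read '0': {q1, q5, q6} → {q1, q2, q3, q5, q7}.
Read '0': {q1, q2, q3, q5, q7} → {q1, q5, q6}.
Read '0': {q1, q5, q6} → {q1, q2, q3, q5, q7}.
Read '0': {q1, q2, q3, q5, q7} → {q1, q5, q6}.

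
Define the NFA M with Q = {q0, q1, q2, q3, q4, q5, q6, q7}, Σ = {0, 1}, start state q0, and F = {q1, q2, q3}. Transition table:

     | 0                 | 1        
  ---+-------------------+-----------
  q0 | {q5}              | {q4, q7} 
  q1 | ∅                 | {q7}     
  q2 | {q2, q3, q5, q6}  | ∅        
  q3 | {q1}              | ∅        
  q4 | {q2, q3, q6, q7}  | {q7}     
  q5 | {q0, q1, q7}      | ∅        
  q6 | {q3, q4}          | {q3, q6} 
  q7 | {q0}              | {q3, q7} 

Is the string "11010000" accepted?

Yes

Start in {q0}.
Read '1': {q0} → {q4, q7}.
Read '1': {q4, q7} → {q3, q7}.
Read '0': {q3, q7} → {q0, q1}.
Read '1': {q0, q1} → {q4, q7}.
Read '0': {q4, q7} → {q0, q2, q3, q6, q7}.
Read '0': {q0, q2, q3, q6, q7} → {q0, q1, q2, q3, q4, q5, q6}.
Read '0': {q0, q1, q2, q3, q4, q5, q6} → {q0, q1, q2, q3, q4, q5, q6, q7}.
Read '0': {q0, q1, q2, q3, q4, q5, q6, q7} → {q0, q1, q2, q3, q4, q5, q6, q7}.
The final set {q0, q1, q2, q3, q4, q5, q6, q7} contains the accepting states q1, q2, q3.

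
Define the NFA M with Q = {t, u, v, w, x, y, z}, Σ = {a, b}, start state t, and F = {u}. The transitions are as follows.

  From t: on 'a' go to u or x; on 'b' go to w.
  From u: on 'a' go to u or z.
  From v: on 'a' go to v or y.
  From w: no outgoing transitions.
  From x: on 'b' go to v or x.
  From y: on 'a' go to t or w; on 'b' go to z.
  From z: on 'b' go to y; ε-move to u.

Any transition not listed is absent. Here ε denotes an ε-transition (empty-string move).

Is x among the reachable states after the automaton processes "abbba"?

No

Start in {t}.
Read 'a': t→{u, x}; now {u, x}.
Read 'b': u→∅, x→{v, x}; now {v, x}.
Read 'b': v→∅, x→{v, x}; now {v, x}.
Read 'b': v→∅, x→{v, x}; now {v, x}.
Read 'a': v→{v, y}, x→∅; now {v, y}.
State x is not in {v, y}.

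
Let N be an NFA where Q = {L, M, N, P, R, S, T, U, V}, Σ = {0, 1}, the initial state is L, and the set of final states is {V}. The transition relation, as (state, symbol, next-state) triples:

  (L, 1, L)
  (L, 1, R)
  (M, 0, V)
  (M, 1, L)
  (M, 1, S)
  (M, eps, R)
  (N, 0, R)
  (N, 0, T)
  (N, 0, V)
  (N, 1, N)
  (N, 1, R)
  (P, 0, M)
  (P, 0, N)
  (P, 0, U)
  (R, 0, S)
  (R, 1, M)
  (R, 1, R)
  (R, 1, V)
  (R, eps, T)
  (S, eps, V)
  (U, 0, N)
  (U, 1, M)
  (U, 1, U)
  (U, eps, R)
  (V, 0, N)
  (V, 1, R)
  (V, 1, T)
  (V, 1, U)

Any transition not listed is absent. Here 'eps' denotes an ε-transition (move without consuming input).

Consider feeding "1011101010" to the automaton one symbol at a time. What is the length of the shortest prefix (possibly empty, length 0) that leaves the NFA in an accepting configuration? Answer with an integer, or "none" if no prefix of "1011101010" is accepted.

2

Start in {L}.
Read '1': L→{L, R}; union {L, R}; ε-closure = {L, R, T}.
Read '0': L→∅, R→{S}, T→∅; union {S}; ε-closure = {S, V}.
None of the earlier sets intersect F, but {S, V} does.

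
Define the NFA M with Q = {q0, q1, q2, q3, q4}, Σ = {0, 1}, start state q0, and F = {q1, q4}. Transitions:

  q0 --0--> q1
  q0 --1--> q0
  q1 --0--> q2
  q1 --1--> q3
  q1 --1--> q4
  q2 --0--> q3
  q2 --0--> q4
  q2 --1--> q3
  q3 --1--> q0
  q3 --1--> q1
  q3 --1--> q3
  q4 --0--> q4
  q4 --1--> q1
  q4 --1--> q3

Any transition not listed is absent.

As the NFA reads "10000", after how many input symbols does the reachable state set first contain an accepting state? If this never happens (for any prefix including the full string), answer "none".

2

Start in {q0}.
Read '1': {q0} → {q0}.
Read '0': {q0} → {q1}.
None of the earlier sets intersect F, but {q1} does.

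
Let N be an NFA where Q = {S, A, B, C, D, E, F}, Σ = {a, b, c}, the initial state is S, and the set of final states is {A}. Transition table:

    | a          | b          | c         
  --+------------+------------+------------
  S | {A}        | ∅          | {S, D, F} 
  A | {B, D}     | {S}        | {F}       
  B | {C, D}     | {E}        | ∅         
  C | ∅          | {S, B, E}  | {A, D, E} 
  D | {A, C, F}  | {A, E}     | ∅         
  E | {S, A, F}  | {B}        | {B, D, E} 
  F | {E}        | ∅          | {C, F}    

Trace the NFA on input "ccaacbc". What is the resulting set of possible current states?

{S, B, D, E, F}

Start in {S}.
Read 'c': S→{S, D, F}; now {S, D, F}.
Read 'c': S→{S, D, F}, D→∅, F→{C, F}; now {S, C, D, F}.
Read 'a': S→{A}, C→∅, D→{A, C, F}, F→{E}; now {A, C, E, F}.
Read 'a': A→{B, D}, C→∅, E→{S, A, F}, F→{E}; now {S, A, B, D, E, F}.
Read 'c': S→{S, D, F}, A→{F}, B→∅, D→∅, E→{B, D, E}, F→{C, F}; now {S, B, C, D, E, F}.
Read 'b': S→∅, B→{E}, C→{S, B, E}, D→{A, E}, E→{B}, F→∅; now {S, A, B, E}.
Read 'c': S→{S, D, F}, A→{F}, B→∅, E→{B, D, E}; now {S, B, D, E, F}.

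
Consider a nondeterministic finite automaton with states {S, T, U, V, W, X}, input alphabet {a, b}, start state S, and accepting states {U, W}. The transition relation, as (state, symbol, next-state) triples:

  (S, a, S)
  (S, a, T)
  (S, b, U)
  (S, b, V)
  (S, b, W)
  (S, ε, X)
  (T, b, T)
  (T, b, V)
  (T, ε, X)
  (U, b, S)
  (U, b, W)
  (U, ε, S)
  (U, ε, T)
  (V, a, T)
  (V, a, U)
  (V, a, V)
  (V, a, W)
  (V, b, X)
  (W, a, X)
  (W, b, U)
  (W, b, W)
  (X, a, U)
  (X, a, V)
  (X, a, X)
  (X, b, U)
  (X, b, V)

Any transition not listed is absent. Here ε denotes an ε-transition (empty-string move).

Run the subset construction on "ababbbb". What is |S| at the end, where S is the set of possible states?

6

Start: ε-closure({S}) = {S, X}.
Read 'a': S→{S, T}, X→{U, V, X}; now {S, T, U, V, X}.
Read 'b': S→{U, V, W}, T→{T, V}, U→{S, W}, V→{X}, X→{U, V}; now {S, T, U, V, W, X}.
Read 'a': S→{S, T}, T→∅, U→∅, V→{T, U, V, W}, W→{X}, X→{U, V, X}; now {S, T, U, V, W, X}.
Read 'b': S→{U, V, W}, T→{T, V}, U→{S, W}, V→{X}, W→{U, W}, X→{U, V}; now {S, T, U, V, W, X}.
Read 'b': S→{U, V, W}, T→{T, V}, U→{S, W}, V→{X}, W→{U, W}, X→{U, V}; now {S, T, U, V, W, X}.
Read 'b': S→{U, V, W}, T→{T, V}, U→{S, W}, V→{X}, W→{U, W}, X→{U, V}; now {S, T, U, V, W, X}.
Read 'b': S→{U, V, W}, T→{T, V}, U→{S, W}, V→{X}, W→{U, W}, X→{U, V}; now {S, T, U, V, W, X}.
That set has 6 states.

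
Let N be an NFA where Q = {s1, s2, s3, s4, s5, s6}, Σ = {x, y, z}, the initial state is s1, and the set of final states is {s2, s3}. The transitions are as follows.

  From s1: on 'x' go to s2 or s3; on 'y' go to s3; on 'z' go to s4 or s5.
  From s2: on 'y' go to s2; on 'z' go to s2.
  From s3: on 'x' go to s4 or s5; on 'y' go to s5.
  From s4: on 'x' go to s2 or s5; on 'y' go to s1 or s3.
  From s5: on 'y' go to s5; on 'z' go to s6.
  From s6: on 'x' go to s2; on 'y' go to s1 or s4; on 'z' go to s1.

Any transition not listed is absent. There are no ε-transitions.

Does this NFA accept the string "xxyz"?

No

Start in {s1}.
Read 'x': s1→{s2, s3}; now {s2, s3}.
Read 'x': s2→∅, s3→{s4, s5}; now {s4, s5}.
Read 'y': s4→{s1, s3}, s5→{s5}; now {s1, s3, s5}.
Read 'z': s1→{s4, s5}, s3→∅, s5→{s6}; now {s4, s5, s6}.
The final set {s4, s5, s6} contains no accepting state.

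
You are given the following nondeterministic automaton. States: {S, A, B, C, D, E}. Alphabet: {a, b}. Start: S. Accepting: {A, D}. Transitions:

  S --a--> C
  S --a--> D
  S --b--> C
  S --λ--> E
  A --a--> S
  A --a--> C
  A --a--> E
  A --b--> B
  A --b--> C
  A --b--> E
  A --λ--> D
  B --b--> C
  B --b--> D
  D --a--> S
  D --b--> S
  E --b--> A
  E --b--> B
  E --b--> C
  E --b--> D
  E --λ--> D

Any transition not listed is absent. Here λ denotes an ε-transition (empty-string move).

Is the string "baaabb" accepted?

Start: ε-closure({S}) = {S, D, E}.
Read 'b': S→{C}, D→{S}, E→{A, B, C, D}; union {S, A, B, C, D}; ε-closure = {S, A, B, C, D, E}.
Read 'a': S→{C, D}, A→{S, C, E}, B→∅, C→∅, D→{S}, E→∅; now {S, C, D, E}.
Read 'a': S→{C, D}, C→∅, D→{S}, E→∅; union {S, C, D}; ε-closure = {S, C, D, E}.
Read 'a': S→{C, D}, C→∅, D→{S}, E→∅; union {S, C, D}; ε-closure = {S, C, D, E}.
Read 'b': S→{C}, C→∅, D→{S}, E→{A, B, C, D}; union {S, A, B, C, D}; ε-closure = {S, A, B, C, D, E}.
Read 'b': S→{C}, A→{B, C, E}, B→{C, D}, C→∅, D→{S}, E→{A, B, C, D}; now {S, A, B, C, D, E}.
The final set {S, A, B, C, D, E} contains the accepting states A, D.

Yes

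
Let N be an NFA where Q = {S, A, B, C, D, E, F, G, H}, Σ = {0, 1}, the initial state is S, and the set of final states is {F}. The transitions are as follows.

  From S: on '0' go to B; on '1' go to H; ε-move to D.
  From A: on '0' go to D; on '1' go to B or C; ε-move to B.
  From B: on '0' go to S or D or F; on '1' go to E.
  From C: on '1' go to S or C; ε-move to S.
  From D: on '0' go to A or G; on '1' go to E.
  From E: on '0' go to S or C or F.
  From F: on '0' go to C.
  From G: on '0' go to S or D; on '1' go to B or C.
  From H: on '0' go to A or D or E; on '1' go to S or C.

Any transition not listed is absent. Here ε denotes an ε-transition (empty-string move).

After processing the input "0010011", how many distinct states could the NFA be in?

5

Start: ε-closure({S}) = {S, D}.
Read '0': {S, D} → {A, B, G}.
Read '0': {A, B, G} → {S, D, F}.
Read '1': {S, D, F} → {E, H}.
Read '0': {E, H} → {S, A, B, C, D, E, F}.
Read '0': {S, A, B, C, D, E, F} → {S, A, B, C, D, F, G}.
Read '1': {S, A, B, C, D, F, G} → {S, B, C, D, E, H}.
Read '1': {S, B, C, D, E, H} → {S, C, D, E, H}.
That set has 5 states.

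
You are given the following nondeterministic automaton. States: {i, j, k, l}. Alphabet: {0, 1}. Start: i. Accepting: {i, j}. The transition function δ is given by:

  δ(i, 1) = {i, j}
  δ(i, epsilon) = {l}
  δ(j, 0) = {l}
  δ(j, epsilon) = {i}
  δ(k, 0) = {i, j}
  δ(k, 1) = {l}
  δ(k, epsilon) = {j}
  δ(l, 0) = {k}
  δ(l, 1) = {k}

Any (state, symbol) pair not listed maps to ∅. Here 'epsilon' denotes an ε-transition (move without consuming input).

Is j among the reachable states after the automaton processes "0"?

Yes

Start: ε-closure({i}) = {i, l}.
Read '0': i→∅, l→{k}; union {k}; ε-closure = {i, j, k, l}.
State j is in {i, j, k, l}.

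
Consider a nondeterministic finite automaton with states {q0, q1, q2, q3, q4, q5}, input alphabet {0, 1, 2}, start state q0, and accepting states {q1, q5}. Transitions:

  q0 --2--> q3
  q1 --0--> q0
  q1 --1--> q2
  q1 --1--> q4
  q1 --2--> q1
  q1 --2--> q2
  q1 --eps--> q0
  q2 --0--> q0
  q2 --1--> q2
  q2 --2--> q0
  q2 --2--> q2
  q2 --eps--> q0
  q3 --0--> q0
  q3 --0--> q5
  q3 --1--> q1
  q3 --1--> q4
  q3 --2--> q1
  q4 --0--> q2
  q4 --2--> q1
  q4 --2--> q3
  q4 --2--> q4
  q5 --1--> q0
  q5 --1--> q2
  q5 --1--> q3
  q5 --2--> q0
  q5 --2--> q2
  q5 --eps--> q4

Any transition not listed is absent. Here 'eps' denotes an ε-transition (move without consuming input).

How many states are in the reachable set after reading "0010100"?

0

Start in {q0}.
Read '0': {q0} → ∅.
The set is empty and remains empty for the remaining 6 symbols.
That set has 0 states.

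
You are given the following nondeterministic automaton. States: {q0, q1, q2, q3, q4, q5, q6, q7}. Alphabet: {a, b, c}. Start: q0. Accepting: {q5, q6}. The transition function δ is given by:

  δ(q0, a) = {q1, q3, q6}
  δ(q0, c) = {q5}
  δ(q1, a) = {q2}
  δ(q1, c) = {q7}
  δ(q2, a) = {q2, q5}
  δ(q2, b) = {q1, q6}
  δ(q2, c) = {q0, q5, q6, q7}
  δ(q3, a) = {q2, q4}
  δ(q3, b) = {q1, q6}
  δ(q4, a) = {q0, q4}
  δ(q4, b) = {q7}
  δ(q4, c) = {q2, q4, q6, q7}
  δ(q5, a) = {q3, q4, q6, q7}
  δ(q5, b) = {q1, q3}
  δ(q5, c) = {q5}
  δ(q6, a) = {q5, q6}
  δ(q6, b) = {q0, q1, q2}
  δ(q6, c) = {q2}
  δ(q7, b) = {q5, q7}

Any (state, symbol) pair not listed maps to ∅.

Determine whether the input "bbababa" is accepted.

Start in {q0}.
Read 'b': q0→∅; now ∅.
The set is empty and remains empty for the remaining 6 symbols.
The final set ∅ contains no accepting state.

No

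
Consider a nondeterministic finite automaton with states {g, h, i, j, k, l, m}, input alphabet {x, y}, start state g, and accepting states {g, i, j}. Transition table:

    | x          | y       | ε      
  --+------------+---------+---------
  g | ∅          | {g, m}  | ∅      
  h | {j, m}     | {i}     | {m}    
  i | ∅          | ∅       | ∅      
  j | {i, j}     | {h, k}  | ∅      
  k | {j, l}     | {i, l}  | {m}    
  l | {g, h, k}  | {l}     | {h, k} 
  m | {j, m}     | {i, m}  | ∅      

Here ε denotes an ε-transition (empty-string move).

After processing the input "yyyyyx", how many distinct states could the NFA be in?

2

Start in {g}.
Read 'y': {g} → {g, m}.
Read 'y': {g, m} → {g, i, m}.
Read 'y': {g, i, m} → {g, i, m}.
Read 'y': {g, i, m} → {g, i, m}.
Read 'y': {g, i, m} → {g, i, m}.
Read 'x': {g, i, m} → {j, m}.
That set has 2 states.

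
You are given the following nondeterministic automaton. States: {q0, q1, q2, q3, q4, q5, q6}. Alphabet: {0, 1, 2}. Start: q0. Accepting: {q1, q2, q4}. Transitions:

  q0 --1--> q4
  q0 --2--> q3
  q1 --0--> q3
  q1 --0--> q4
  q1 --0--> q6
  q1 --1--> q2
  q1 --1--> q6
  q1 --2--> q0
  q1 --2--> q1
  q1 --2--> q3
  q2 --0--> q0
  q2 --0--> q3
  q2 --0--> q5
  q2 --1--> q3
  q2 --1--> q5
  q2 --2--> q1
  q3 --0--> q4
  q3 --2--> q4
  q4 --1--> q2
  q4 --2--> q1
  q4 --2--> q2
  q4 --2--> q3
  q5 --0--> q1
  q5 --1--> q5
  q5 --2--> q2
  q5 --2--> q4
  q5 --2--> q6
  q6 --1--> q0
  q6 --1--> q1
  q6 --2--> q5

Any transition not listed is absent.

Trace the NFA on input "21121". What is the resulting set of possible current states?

∅

Start in {q0}.
Read '2': q0→{q3}; now {q3}.
Read '1': q3→∅; now ∅.
The set is empty and remains empty for the remaining 3 symbols.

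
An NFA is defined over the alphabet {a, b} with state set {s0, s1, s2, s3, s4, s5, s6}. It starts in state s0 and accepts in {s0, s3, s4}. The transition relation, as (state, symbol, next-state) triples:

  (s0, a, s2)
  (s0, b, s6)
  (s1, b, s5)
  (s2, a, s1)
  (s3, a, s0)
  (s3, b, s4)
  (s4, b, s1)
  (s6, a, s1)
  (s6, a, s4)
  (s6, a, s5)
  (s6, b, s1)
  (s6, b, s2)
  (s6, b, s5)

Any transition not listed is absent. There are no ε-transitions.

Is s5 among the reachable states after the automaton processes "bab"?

Yes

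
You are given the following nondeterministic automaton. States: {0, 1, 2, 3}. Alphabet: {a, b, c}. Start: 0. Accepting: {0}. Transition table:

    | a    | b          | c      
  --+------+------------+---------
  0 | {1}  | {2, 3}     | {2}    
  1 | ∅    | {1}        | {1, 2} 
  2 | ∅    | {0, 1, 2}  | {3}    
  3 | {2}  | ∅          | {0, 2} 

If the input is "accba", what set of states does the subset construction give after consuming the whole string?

{1}

Start in {0}.
Read 'a': 0→{1}; now {1}.
Read 'c': 1→{1, 2}; now {1, 2}.
Read 'c': 1→{1, 2}, 2→{3}; now {1, 2, 3}.
Read 'b': 1→{1}, 2→{0, 1, 2}, 3→∅; now {0, 1, 2}.
Read 'a': 0→{1}, 1→∅, 2→∅; now {1}.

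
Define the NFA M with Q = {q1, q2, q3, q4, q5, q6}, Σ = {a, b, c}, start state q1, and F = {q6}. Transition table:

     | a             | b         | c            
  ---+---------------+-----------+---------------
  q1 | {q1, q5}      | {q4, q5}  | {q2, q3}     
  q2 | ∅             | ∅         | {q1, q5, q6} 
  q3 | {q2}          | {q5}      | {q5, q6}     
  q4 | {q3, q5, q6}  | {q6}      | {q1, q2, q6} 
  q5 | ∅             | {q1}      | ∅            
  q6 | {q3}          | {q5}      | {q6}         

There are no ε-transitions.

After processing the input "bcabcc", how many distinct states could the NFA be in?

Start in {q1}.
Read 'b': {q1} → {q4, q5}.
Read 'c': {q4, q5} → {q1, q2, q6}.
Read 'a': {q1, q2, q6} → {q1, q3, q5}.
Read 'b': {q1, q3, q5} → {q1, q4, q5}.
Read 'c': {q1, q4, q5} → {q1, q2, q3, q6}.
Read 'c': {q1, q2, q3, q6} → {q1, q2, q3, q5, q6}.
That set has 5 states.

5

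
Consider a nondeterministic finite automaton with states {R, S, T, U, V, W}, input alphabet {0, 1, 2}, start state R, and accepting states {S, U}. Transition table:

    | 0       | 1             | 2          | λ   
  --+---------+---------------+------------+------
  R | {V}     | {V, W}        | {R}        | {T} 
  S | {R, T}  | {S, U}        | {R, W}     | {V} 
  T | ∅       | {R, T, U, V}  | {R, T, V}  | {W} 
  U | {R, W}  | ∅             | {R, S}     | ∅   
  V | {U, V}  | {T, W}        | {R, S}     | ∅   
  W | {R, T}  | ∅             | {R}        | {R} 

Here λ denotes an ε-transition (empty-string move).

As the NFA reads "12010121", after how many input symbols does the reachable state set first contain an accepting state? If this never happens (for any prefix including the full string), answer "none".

1

Start: ε-closure({R}) = {R, T, W}.
Read '1': {R, T, W} → {R, T, U, V, W}.
None of the earlier sets intersect F, but {R, T, U, V, W} does.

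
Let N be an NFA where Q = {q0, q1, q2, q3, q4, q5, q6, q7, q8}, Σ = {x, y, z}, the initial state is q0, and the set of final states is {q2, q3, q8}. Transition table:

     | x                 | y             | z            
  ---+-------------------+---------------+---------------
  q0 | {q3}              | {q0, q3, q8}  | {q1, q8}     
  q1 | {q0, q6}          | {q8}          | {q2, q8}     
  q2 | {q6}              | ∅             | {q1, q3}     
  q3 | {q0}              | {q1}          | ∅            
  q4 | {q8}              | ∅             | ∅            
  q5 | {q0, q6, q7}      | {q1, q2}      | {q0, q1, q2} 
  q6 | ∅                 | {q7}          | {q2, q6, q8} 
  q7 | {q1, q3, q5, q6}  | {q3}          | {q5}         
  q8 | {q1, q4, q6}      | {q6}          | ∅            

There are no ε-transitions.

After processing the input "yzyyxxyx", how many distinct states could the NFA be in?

6

Start in {q0}.
Read 'y': q0→{q0, q3, q8}; now {q0, q3, q8}.
Read 'z': q0→{q1, q8}, q3→∅, q8→∅; now {q1, q8}.
Read 'y': q1→{q8}, q8→{q6}; now {q6, q8}.
Read 'y': q6→{q7}, q8→{q6}; now {q6, q7}.
Read 'x': q6→∅, q7→{q1, q3, q5, q6}; now {q1, q3, q5, q6}.
Read 'x': q1→{q0, q6}, q3→{q0}, q5→{q0, q6, q7}, q6→∅; now {q0, q6, q7}.
Read 'y': q0→{q0, q3, q8}, q6→{q7}, q7→{q3}; now {q0, q3, q7, q8}.
Read 'x': q0→{q3}, q3→{q0}, q7→{q1, q3, q5, q6}, q8→{q1, q4, q6}; now {q0, q1, q3, q4, q5, q6}.
That set has 6 states.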